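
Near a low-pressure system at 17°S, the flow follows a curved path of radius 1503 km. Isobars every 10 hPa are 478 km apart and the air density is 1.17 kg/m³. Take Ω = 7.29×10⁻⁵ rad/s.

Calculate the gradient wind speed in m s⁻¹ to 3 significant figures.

28.9 m s⁻¹

Coriolis parameter at 17°S:
f = 2Ω sin φ = 2 × 7.29×10⁻⁵ × sin 17° = 4.26×10⁻⁵ s⁻¹
Pressure gradient: |∂P/∂n| = 1000 Pa / 478000 m = 2.09×10⁻³ Pa/m
Geostrophic speed: V_g = |∂P/∂n|/(fρ) = 2.09×10⁻³/(4.26×10⁻⁵ × 1.17) = 41.9 m/s
Around a low, centrifugal force acts outward with Coriolis, so pressure-gradient force balances both:
(1/ρ)|∂P/∂n| = fV + V²/R  →  V² + fR·V − fR·V_g = 0
With fR = 4.26×10⁻⁵ × 1503×10³ m = 64.1 m/s:
V = [−fR + √((fR)² + 4 fR V_g)]/2 = [−64.1 + √(64.1² + 4×64.1×41.9)]/2 = 28.9 m/s
Subgeostrophic (V < V_g = 41.9 m/s), as expected around a low.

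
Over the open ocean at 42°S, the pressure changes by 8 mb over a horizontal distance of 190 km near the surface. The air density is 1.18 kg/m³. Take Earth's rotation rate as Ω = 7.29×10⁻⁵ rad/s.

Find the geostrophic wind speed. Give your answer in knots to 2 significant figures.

71 knots

Coriolis parameter at 42°S:
f = 2Ω sin φ = 2 × 7.29×10⁻⁵ × sin 42° = 9.76×10⁻⁵ s⁻¹
Pressure gradient: |∂P/∂n| = 800 Pa / 190000 m = 4.21×10⁻³ Pa/m
Geostrophic balance (pressure-gradient force = Coriolis force):
V_g = (1/(fρ)) |∂P/∂n| = 4.21×10⁻³ / (9.76×10⁻⁵ × 1.18) = 36.6 m/s
Converting: 36.6 m/s × 1.944 = 71 knots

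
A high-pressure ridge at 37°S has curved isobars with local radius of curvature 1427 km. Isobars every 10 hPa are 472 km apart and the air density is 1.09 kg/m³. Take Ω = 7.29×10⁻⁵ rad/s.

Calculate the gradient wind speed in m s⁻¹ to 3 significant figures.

Coriolis parameter at 37°S:
f = 2Ω sin φ = 2 × 7.29×10⁻⁵ × sin 37° = 8.77×10⁻⁵ s⁻¹
Pressure gradient: |∂P/∂n| = 1000 Pa / 472000 m = 2.12×10⁻³ Pa/m
Geostrophic speed: V_g = |∂P/∂n|/(fρ) = 2.12×10⁻³/(8.77×10⁻⁵ × 1.09) = 22.2 m/s
Around a high, pressure-gradient force acts outward with centrifugal, so Coriolis balances both:
fV = (1/ρ)|∂P/∂n| + V²/R  →  V² − fR·V + fR·V_g = 0
With fR = 8.77×10⁻⁵ × 1427×10³ m = 125 m/s:
V = [fR − √((fR)² − 4 fR V_g)]/2 = [125 − √(125² − 4×125×22.2)]/2 = 28.8 m/s
Supergeostrophic (V > V_g = 22.2 m/s), as expected around a high.

28.8 m s⁻¹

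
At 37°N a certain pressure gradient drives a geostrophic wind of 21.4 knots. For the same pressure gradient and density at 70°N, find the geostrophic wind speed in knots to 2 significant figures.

14 knots

With the same pressure gradient and density, V_g ∝ 1/f ∝ 1/sin φ.
V₂ = V₁ · sin φ₁ / sin φ₂ = 21.4 × sin 37° / sin 70°
V₂ = 21.4 × 0.6018/0.9397 = 14 knots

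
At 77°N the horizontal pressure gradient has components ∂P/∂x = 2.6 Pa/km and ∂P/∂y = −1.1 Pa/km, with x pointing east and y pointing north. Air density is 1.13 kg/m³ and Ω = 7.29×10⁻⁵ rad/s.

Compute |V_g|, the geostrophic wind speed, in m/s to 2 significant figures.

Coriolis parameter at 77°N:
f = 2Ω sin φ = 2 × 7.29×10⁻⁵ × sin 77° = 1.42×10⁻⁴ s⁻¹
Component geostrophic relations (x east, y north):
u_g = −(1/(fρ)) ∂P/∂y,  v_g = (1/(fρ)) ∂P/∂x
u_g = −(−1.1×10⁻³)/(1.42×10⁻⁴ × 1.13) = 6.85 m/s;  v_g = (2.6×10⁻³)/(1.42×10⁻⁴ × 1.13) = 16.2 m/s
|V_g| = √(u_g² + v_g²) = 17.6 m/s

18 m/s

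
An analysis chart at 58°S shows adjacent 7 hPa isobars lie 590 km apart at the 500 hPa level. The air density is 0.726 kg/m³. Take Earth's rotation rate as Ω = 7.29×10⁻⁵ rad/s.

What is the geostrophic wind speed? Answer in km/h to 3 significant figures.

Coriolis parameter at 58°S:
f = 2Ω sin φ = 2 × 7.29×10⁻⁵ × sin 58° = 1.24×10⁻⁴ s⁻¹
Pressure gradient: |∂P/∂n| = 700 Pa / 590000 m = 1.19×10⁻³ Pa/m
Geostrophic balance (pressure-gradient force = Coriolis force):
V_g = (1/(fρ)) |∂P/∂n| = 1.19×10⁻³ / (1.24×10⁻⁴ × 0.726) = 13.2 m/s
Converting: 13.2 m/s × 3.6 = 47.6 km/h

47.6 km/h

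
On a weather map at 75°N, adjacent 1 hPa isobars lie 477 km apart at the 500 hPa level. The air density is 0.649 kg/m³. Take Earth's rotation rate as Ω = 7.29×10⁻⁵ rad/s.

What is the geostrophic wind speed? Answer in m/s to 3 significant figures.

Coriolis parameter at 75°N:
f = 2Ω sin φ = 2 × 7.29×10⁻⁵ × sin 75° = 1.41×10⁻⁴ s⁻¹
Pressure gradient: |∂P/∂n| = 100 Pa / 477000 m = 2.10×10⁻⁴ Pa/m
Geostrophic balance (pressure-gradient force = Coriolis force):
V_g = (1/(fρ)) |∂P/∂n| = 2.10×10⁻⁴ / (1.41×10⁻⁴ × 0.649) = 2.29 m/s

2.29 m/s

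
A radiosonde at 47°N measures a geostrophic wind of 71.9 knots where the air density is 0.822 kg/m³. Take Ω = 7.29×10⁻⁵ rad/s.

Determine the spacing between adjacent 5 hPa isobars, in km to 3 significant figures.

Coriolis parameter at 47°N:
f = 2Ω sin φ = 2 × 7.29×10⁻⁵ × sin 47° = 1.07×10⁻⁴ s⁻¹
Wind speed in SI: 71.9 knots = 37.0 m/s
Geostrophic balance rearranged: |∂P/∂n| = f ρ V_g
|∂P/∂n| = 1.07×10⁻⁴ × 0.822 × 37.0 = 3.24×10⁻³ Pa/m
Isobar spacing: Δn = ΔP/|∂P/∂n| = 500 Pa / 3.24×10⁻³ Pa/m = 154222 m ≈ 154 km

154 km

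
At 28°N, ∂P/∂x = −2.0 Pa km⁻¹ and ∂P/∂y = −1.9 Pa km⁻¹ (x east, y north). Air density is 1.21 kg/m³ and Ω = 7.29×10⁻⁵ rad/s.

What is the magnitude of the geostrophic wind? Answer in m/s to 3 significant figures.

33.3 m/s

Coriolis parameter at 28°N:
f = 2Ω sin φ = 2 × 7.29×10⁻⁵ × sin 28° = 6.84×10⁻⁵ s⁻¹
Component geostrophic relations (x east, y north):
u_g = −(1/(fρ)) ∂P/∂y,  v_g = (1/(fρ)) ∂P/∂x
u_g = −(−1.9×10⁻³)/(6.84×10⁻⁵ × 1.21) = 22.9 m/s;  v_g = (−2.0×10⁻³)/(6.84×10⁻⁵ × 1.21) = −24.1 m/s
|V_g| = √(u_g² + v_g²) = 33.3 m/s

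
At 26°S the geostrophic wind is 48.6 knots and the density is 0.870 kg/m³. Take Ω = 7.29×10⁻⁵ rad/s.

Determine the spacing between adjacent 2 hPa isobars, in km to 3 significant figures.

144 km

Coriolis parameter at 26°S:
f = 2Ω sin φ = 2 × 7.29×10⁻⁵ × sin 26° = 6.39×10⁻⁵ s⁻¹
Wind speed in SI: 48.6 knots = 25.0 m/s
Geostrophic balance rearranged: |∂P/∂n| = f ρ V_g
|∂P/∂n| = 6.39×10⁻⁵ × 0.870 × 25.0 = 1.39×10⁻³ Pa/m
Isobar spacing: Δn = ΔP/|∂P/∂n| = 200 Pa / 1.39×10⁻³ Pa/m = 143859 m ≈ 144 km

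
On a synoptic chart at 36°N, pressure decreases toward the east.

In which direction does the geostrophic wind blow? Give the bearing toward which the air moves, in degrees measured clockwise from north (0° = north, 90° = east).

The pressure-gradient force points toward the east (bearing 090°).
Geostrophic balance: in the Northern Hemisphere the Coriolis force deflects motion to the right, so the geostrophic wind blows 90° to the right of the pressure-gradient force (low pressure on the left).
Rotating 090° by 90° clockwise gives 180° — the wind blows toward the south.

180°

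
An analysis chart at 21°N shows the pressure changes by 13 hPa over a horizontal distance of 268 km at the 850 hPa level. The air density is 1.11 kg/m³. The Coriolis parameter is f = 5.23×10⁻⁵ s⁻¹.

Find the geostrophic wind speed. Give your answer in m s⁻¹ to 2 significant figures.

84 m s⁻¹

Pressure gradient: |∂P/∂n| = 1300 Pa / 268000 m = 4.85×10⁻³ Pa/m
Geostrophic balance (pressure-gradient force = Coriolis force):
V_g = (1/(fρ)) |∂P/∂n| = 4.85×10⁻³ / (5.23×10⁻⁵ × 1.11) = 83.6 m/s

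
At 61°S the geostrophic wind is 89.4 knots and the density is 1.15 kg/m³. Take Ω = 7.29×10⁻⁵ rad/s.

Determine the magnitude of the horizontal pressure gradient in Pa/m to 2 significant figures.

6.7×10⁻³ Pa/m

Coriolis parameter at 61°S:
f = 2Ω sin φ = 2 × 7.29×10⁻⁵ × sin 61° = 1.28×10⁻⁴ s⁻¹
Wind speed in SI: 89.4 knots = 46.0 m/s
Geostrophic balance rearranged: |∂P/∂n| = f ρ V_g
|∂P/∂n| = 1.28×10⁻⁴ × 1.15 × 46.0 = 6.74×10⁻³ Pa/m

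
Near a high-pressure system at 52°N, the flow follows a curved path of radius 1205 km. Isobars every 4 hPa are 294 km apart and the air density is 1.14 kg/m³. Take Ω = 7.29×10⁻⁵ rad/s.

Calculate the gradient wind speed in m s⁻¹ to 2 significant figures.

Coriolis parameter at 52°N:
f = 2Ω sin φ = 2 × 7.29×10⁻⁵ × sin 52° = 1.15×10⁻⁴ s⁻¹
Pressure gradient: |∂P/∂n| = 400 Pa / 294000 m = 1.36×10⁻³ Pa/m
Geostrophic speed: V_g = |∂P/∂n|/(fρ) = 1.36×10⁻³/(1.15×10⁻⁴ × 1.14) = 10.4 m/s
Around a high, pressure-gradient force acts outward with centrifugal, so Coriolis balances both:
fV = (1/ρ)|∂P/∂n| + V²/R  →  V² − fR·V + fR·V_g = 0
With fR = 1.15×10⁻⁴ × 1205×10³ m = 138 m/s:
V = [fR − √((fR)² − 4 fR V_g)]/2 = [138 − √(138² − 4×138×10.4)]/2 = 11.3 m/s
Supergeostrophic (V > V_g = 10.4 m/s), as expected around a high.

11 m s⁻¹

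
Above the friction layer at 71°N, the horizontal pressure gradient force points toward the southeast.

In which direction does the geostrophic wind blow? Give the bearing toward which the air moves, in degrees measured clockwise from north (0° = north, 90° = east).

225°

The pressure-gradient force points toward the southeast (bearing 135°).
Geostrophic balance: in the Northern Hemisphere the Coriolis force deflects motion to the right, so the geostrophic wind blows 90° to the right of the pressure-gradient force (low pressure on the left).
Rotating 135° by 90° clockwise gives 225° — the wind blows toward the southwest.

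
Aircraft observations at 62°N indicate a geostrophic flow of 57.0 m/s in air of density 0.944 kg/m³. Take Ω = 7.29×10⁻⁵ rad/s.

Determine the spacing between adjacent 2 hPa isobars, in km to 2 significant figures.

29 km

Coriolis parameter at 62°N:
f = 2Ω sin φ = 2 × 7.29×10⁻⁵ × sin 62° = 1.29×10⁻⁴ s⁻¹
Geostrophic balance rearranged: |∂P/∂n| = f ρ V_g
|∂P/∂n| = 1.29×10⁻⁴ × 0.944 × 57.0 = 6.93×10⁻³ Pa/m
Isobar spacing: Δn = ΔP/|∂P/∂n| = 200 Pa / 6.93×10⁻³ Pa/m = 28873 m ≈ 29 km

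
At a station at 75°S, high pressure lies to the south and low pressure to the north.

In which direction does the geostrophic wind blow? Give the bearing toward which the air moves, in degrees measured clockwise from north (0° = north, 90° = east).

The pressure-gradient force points toward the north (bearing 000°).
Geostrophic balance: in the Southern Hemisphere the Coriolis force deflects motion to the left, so the geostrophic wind blows 90° to the left of the pressure-gradient force (low pressure on the right).
Rotating 000° by 90° counterclockwise gives 270° — the wind blows toward the west.

270°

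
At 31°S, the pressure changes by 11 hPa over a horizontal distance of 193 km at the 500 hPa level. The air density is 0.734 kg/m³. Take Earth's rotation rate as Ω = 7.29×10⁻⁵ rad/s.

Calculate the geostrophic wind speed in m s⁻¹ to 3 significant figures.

Coriolis parameter at 31°S:
f = 2Ω sin φ = 2 × 7.29×10⁻⁵ × sin 31° = 7.51×10⁻⁵ s⁻¹
Pressure gradient: |∂P/∂n| = 1100 Pa / 193000 m = 5.70×10⁻³ Pa/m
Geostrophic balance (pressure-gradient force = Coriolis force):
V_g = (1/(fρ)) |∂P/∂n| = 5.70×10⁻³ / (7.51×10⁻⁵ × 0.734) = 103 m/s

103 m s⁻¹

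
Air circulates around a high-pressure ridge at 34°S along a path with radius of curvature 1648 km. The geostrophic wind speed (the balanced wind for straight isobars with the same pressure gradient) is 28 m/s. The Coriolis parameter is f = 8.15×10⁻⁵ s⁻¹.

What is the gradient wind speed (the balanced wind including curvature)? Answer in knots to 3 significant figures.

Around a high, pressure-gradient force acts outward with centrifugal, so Coriolis balances both:
fV = (1/ρ)|∂P/∂n| + V²/R  →  V² − fR·V + fR·V_g = 0
With fR = 8.15×10⁻⁵ × 1648×10³ m = 134 m/s:
V = [fR − √((fR)² − 4 fR V_g)]/2 = [134 − √(134² − 4×134×28)]/2 = 39.8 m/s
Supergeostrophic (V > V_g = 28 m/s), as expected around a high.
Converting: 39.8 m/s × 1.944 = 77.3 knots

77.3 knots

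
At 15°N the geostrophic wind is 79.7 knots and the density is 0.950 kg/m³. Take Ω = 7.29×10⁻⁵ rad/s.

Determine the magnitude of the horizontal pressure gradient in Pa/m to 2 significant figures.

Coriolis parameter at 15°N:
f = 2Ω sin φ = 2 × 7.29×10⁻⁵ × sin 15° = 3.77×10⁻⁵ s⁻¹
Wind speed in SI: 79.7 knots = 41.0 m/s
Geostrophic balance rearranged: |∂P/∂n| = f ρ V_g
|∂P/∂n| = 3.77×10⁻⁵ × 0.950 × 41.0 = 1.47×10⁻³ Pa/m

1.5×10⁻³ Pa/m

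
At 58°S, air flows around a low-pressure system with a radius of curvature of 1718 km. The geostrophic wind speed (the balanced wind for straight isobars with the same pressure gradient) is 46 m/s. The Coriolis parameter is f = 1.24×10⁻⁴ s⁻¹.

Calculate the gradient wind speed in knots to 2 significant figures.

Around a low, centrifugal force acts outward with Coriolis, so pressure-gradient force balances both:
(1/ρ)|∂P/∂n| = fV + V²/R  →  V² + fR·V − fR·V_g = 0
With fR = 1.24×10⁻⁴ × 1718×10³ m = 213 m/s:
V = [−fR + √((fR)² + 4 fR V_g)]/2 = [−213 + √(213² + 4×213×46)]/2 = 38.9 m/s
Subgeostrophic (V < V_g = 46 m/s), as expected around a low.
Converting: 38.9 m/s × 1.944 = 76 knots

76 knots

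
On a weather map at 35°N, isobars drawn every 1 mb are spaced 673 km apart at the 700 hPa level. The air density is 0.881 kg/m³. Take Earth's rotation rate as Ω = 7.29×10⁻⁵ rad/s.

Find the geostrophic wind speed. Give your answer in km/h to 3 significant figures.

Coriolis parameter at 35°N:
f = 2Ω sin φ = 2 × 7.29×10⁻⁵ × sin 35° = 8.36×10⁻⁵ s⁻¹
Pressure gradient: |∂P/∂n| = 100 Pa / 673000 m = 1.49×10⁻⁴ Pa/m
Geostrophic balance (pressure-gradient force = Coriolis force):
V_g = (1/(fρ)) |∂P/∂n| = 1.49×10⁻⁴ / (8.36×10⁻⁵ × 0.881) = 2.02 m/s
Converting: 2.02 m/s × 3.6 = 7.26 km/h

7.26 km/h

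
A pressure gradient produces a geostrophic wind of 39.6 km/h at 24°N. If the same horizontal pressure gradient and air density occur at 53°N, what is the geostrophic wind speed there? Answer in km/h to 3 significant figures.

20.2 km/h

With the same pressure gradient and density, V_g ∝ 1/f ∝ 1/sin φ.
V₂ = V₁ · sin φ₁ / sin φ₂ = 39.6 × sin 24° / sin 53°
V₂ = 39.6 × 0.4067/0.7986 = 20.2 km/h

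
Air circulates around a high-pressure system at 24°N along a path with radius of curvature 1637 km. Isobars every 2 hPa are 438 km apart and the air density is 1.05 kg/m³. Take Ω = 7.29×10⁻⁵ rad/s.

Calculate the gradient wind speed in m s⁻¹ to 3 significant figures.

Coriolis parameter at 24°N:
f = 2Ω sin φ = 2 × 7.29×10⁻⁵ × sin 24° = 5.93×10⁻⁵ s⁻¹
Pressure gradient: |∂P/∂n| = 200 Pa / 438000 m = 4.57×10⁻⁴ Pa/m
Geostrophic speed: V_g = |∂P/∂n|/(fρ) = 4.57×10⁻⁴/(5.93×10⁻⁵ × 1.05) = 7.33 m/s
Around a high, pressure-gradient force acts outward with centrifugal, so Coriolis balances both:
fV = (1/ρ)|∂P/∂n| + V²/R  →  V² − fR·V + fR·V_g = 0
With fR = 5.93×10⁻⁵ × 1637×10³ m = 97.1 m/s:
V = [fR − √((fR)² − 4 fR V_g)]/2 = [97.1 − √(97.1² − 4×97.1×7.33)]/2 = 7.99 m/s
Supergeostrophic (V > V_g = 7.33 m/s), as expected around a high.

7.99 m s⁻¹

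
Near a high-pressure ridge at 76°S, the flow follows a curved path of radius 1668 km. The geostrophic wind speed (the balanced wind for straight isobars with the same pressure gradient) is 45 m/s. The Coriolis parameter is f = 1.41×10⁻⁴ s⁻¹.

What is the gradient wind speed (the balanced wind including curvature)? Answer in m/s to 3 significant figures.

60.6 m/s

Around a high, pressure-gradient force acts outward with centrifugal, so Coriolis balances both:
fV = (1/ρ)|∂P/∂n| + V²/R  →  V² − fR·V + fR·V_g = 0
With fR = 1.41×10⁻⁴ × 1668×10³ m = 235 m/s:
V = [fR − √((fR)² − 4 fR V_g)]/2 = [235 − √(235² − 4×235×45)]/2 = 60.6 m/s
Supergeostrophic (V > V_g = 45 m/s), as expected around a high.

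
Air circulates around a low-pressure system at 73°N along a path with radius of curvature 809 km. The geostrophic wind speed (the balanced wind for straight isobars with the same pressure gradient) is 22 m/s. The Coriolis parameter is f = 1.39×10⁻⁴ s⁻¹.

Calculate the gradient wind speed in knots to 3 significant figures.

Around a low, centrifugal force acts outward with Coriolis, so pressure-gradient force balances both:
(1/ρ)|∂P/∂n| = fV + V²/R  →  V² + fR·V − fR·V_g = 0
With fR = 1.39×10⁻⁴ × 809×10³ m = 112 m/s:
V = [−fR + √((fR)² + 4 fR V_g)]/2 = [−112 + √(112² + 4×112×22)]/2 = 18.8 m/s
Subgeostrophic (V < V_g = 22 m/s), as expected around a low.
Converting: 18.8 m/s × 1.944 = 36.6 knots

36.6 knots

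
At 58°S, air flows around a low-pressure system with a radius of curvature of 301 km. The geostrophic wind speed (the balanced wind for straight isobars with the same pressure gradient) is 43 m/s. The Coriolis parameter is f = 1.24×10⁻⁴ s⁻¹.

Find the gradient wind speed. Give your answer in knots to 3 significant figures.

Around a low, centrifugal force acts outward with Coriolis, so pressure-gradient force balances both:
(1/ρ)|∂P/∂n| = fV + V²/R  →  V² + fR·V − fR·V_g = 0
With fR = 1.24×10⁻⁴ × 301×10³ m = 37.3 m/s:
V = [−fR + √((fR)² + 4 fR V_g)]/2 = [−37.3 + √(37.3² + 4×37.3×43)]/2 = 25.5 m/s
Subgeostrophic (V < V_g = 43 m/s), as expected around a low.
Converting: 25.5 m/s × 1.944 = 49.6 knots

49.6 knots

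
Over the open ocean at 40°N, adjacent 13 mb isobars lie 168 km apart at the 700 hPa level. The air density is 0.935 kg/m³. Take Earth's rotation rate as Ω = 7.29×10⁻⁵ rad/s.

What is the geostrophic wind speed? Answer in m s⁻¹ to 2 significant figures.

Coriolis parameter at 40°N:
f = 2Ω sin φ = 2 × 7.29×10⁻⁵ × sin 40° = 9.37×10⁻⁵ s⁻¹
Pressure gradient: |∂P/∂n| = 1300 Pa / 168000 m = 7.74×10⁻³ Pa/m
Geostrophic balance (pressure-gradient force = Coriolis force):
V_g = (1/(fρ)) |∂P/∂n| = 7.74×10⁻³ / (9.37×10⁻⁵ × 0.935) = 88.3 m/s

88 m s⁻¹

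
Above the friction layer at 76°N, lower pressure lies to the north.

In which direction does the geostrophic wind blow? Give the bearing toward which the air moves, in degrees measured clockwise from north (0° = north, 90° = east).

The pressure-gradient force points toward the north (bearing 000°).
Geostrophic balance: in the Northern Hemisphere the Coriolis force deflects motion to the right, so the geostrophic wind blows 90° to the right of the pressure-gradient force (low pressure on the left).
Rotating 000° by 90° clockwise gives 090° — the wind blows toward the east.

090°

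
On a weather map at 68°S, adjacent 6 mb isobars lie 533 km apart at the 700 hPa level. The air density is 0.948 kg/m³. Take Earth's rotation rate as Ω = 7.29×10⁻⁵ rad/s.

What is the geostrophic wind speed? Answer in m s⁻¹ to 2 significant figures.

Coriolis parameter at 68°S:
f = 2Ω sin φ = 2 × 7.29×10⁻⁵ × sin 68° = 1.35×10⁻⁴ s⁻¹
Pressure gradient: |∂P/∂n| = 600 Pa / 533000 m = 1.13×10⁻³ Pa/m
Geostrophic balance (pressure-gradient force = Coriolis force):
V_g = (1/(fρ)) |∂P/∂n| = 1.13×10⁻³ / (1.35×10⁻⁴ × 0.948) = 8.78 m/s

8.8 m s⁻¹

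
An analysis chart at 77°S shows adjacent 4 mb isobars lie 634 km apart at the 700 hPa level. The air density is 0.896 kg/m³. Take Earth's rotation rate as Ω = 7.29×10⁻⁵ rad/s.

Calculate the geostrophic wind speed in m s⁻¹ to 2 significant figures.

5.0 m s⁻¹

Coriolis parameter at 77°S:
f = 2Ω sin φ = 2 × 7.29×10⁻⁵ × sin 77° = 1.42×10⁻⁴ s⁻¹
Pressure gradient: |∂P/∂n| = 400 Pa / 634000 m = 6.31×10⁻⁴ Pa/m
Geostrophic balance (pressure-gradient force = Coriolis force):
V_g = (1/(fρ)) |∂P/∂n| = 6.31×10⁻⁴ / (1.42×10⁻⁴ × 0.896) = 4.96 m/s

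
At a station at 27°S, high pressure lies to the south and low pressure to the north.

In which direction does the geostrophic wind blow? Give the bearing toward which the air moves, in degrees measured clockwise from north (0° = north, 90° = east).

The pressure-gradient force points toward the north (bearing 000°).
Geostrophic balance: in the Southern Hemisphere the Coriolis force deflects motion to the left, so the geostrophic wind blows 90° to the left of the pressure-gradient force (low pressure on the right).
Rotating 000° by 90° counterclockwise gives 270° — the wind blows toward the west.

270°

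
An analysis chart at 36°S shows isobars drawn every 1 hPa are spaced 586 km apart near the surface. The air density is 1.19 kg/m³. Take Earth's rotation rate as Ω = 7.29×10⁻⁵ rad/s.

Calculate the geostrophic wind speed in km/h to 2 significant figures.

6.0 km/h

Coriolis parameter at 36°S:
f = 2Ω sin φ = 2 × 7.29×10⁻⁵ × sin 36° = 8.57×10⁻⁵ s⁻¹
Pressure gradient: |∂P/∂n| = 100 Pa / 586000 m = 1.71×10⁻⁴ Pa/m
Geostrophic balance (pressure-gradient force = Coriolis force):
V_g = (1/(fρ)) |∂P/∂n| = 1.71×10⁻⁴ / (8.57×10⁻⁵ × 1.19) = 1.67 m/s
Converting: 1.67 m/s × 3.6 = 6.0 km/h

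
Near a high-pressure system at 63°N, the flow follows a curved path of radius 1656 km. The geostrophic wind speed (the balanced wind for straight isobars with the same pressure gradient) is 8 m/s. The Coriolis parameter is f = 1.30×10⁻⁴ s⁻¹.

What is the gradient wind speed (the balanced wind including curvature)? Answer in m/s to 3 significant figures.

Around a high, pressure-gradient force acts outward with centrifugal, so Coriolis balances both:
fV = (1/ρ)|∂P/∂n| + V²/R  →  V² − fR·V + fR·V_g = 0
With fR = 1.30×10⁻⁴ × 1656×10³ m = 215 m/s:
V = [fR − √((fR)² − 4 fR V_g)]/2 = [215 − √(215² − 4×215×8)]/2 = 8.32 m/s
Supergeostrophic (V > V_g = 8 m/s), as expected around a high.

8.32 m/s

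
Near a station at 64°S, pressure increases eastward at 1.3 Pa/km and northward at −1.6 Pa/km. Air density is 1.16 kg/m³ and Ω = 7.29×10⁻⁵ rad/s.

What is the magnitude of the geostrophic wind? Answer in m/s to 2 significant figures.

Coriolis parameter at 64°S:
f = 2Ω sin φ = 2 × 7.29×10⁻⁵ × sin 64° = 1.31×10⁻⁴ s⁻¹
In the Southern Hemisphere f is negative: f = −1.31×10⁻⁴ s⁻¹.
Component geostrophic relations (x east, y north):
u_g = −(1/(fρ)) ∂P/∂y,  v_g = (1/(fρ)) ∂P/∂x
u_g = −(−1.6×10⁻³)/(−1.31×10⁻⁴ × 1.16) = −10.5 m/s;  v_g = (1.3×10⁻³)/(−1.31×10⁻⁴ × 1.16) = −8.55 m/s
|V_g| = √(u_g² + v_g²) = 13.6 m/s

14 m/s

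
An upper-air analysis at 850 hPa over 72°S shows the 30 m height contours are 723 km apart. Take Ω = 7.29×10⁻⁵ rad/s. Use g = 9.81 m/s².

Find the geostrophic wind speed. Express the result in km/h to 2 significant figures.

Coriolis parameter at 72°S:
f = 2Ω sin φ = 2 × 7.29×10⁻⁵ × sin 72° = 1.39×10⁻⁴ s⁻¹
Height gradient: |∂Z/∂n| = 30 m / 723000 m = 4.15×10⁻⁵
On a pressure surface, geostrophic balance gives V_g = (g/f)|∂Z/∂n|:
V_g = 9.81 × 4.15×10⁻⁵ / 1.39×10⁻⁴ = 2.94 m/s
Converting: 2.94 m/s × 3.6 = 11 km/h

11 km/h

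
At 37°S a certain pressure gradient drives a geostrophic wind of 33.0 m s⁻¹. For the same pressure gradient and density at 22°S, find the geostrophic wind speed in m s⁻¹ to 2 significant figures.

With the same pressure gradient and density, V_g ∝ 1/f ∝ 1/sin φ.
V₂ = V₁ · sin φ₁ / sin φ₂ = 33.0 × sin 37° / sin 22°
V₂ = 33.0 × 0.6018/0.3746 = 53 m s⁻¹

53 m s⁻¹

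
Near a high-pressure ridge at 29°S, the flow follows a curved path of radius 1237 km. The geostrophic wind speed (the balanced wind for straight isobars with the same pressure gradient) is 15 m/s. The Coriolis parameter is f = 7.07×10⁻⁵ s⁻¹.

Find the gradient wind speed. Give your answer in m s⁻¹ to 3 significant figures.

19.2 m s⁻¹

Around a high, pressure-gradient force acts outward with centrifugal, so Coriolis balances both:
fV = (1/ρ)|∂P/∂n| + V²/R  →  V² − fR·V + fR·V_g = 0
With fR = 7.07×10⁻⁵ × 1237×10³ m = 87.5 m/s:
V = [fR − √((fR)² − 4 fR V_g)]/2 = [87.5 − √(87.5² − 4×87.5×15)]/2 = 19.2 m/s
Supergeostrophic (V > V_g = 15 m/s), as expected around a high.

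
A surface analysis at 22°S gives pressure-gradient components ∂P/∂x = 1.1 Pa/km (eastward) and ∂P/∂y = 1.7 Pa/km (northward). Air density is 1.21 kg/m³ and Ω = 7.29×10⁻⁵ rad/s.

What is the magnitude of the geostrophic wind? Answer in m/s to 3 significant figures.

30.6 m/s

Coriolis parameter at 22°S:
f = 2Ω sin φ = 2 × 7.29×10⁻⁵ × sin 22° = 5.46×10⁻⁵ s⁻¹
In the Southern Hemisphere f is negative: f = −5.46×10⁻⁵ s⁻¹.
Component geostrophic relations (x east, y north):
u_g = −(1/(fρ)) ∂P/∂y,  v_g = (1/(fρ)) ∂P/∂x
u_g = −(1.7×10⁻³)/(−5.46×10⁻⁵ × 1.21) = 25.7 m/s;  v_g = (1.1×10⁻³)/(−5.46×10⁻⁵ × 1.21) = −16.6 m/s
|V_g| = √(u_g² + v_g²) = 30.6 m/s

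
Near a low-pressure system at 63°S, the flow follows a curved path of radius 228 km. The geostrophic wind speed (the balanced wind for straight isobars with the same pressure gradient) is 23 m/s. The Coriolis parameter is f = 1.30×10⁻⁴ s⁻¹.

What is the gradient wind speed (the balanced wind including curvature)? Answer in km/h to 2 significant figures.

55 km/h

Around a low, centrifugal force acts outward with Coriolis, so pressure-gradient force balances both:
(1/ρ)|∂P/∂n| = fV + V²/R  →  V² + fR·V − fR·V_g = 0
With fR = 1.30×10⁻⁴ × 228×10³ m = 29.6 m/s:
V = [−fR + √((fR)² + 4 fR V_g)]/2 = [−29.6 + √(29.6² + 4×29.6×23)]/2 = 15.2 m/s
Subgeostrophic (V < V_g = 23 m/s), as expected around a low.
Converting: 15.2 m/s × 3.6 = 55 km/h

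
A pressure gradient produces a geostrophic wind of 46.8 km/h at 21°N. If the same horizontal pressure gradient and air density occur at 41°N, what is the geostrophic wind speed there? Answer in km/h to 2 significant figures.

With the same pressure gradient and density, V_g ∝ 1/f ∝ 1/sin φ.
V₂ = V₁ · sin φ₁ / sin φ₂ = 46.8 × sin 21° / sin 41°
V₂ = 46.8 × 0.3584/0.6561 = 26 km/h

26 km/h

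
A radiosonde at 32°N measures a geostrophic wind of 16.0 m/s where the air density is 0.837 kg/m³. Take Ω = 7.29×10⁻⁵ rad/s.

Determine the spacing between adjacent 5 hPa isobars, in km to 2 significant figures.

480 km

Coriolis parameter at 32°N:
f = 2Ω sin φ = 2 × 7.29×10⁻⁵ × sin 32° = 7.73×10⁻⁵ s⁻¹
Geostrophic balance rearranged: |∂P/∂n| = f ρ V_g
|∂P/∂n| = 7.73×10⁻⁵ × 0.837 × 16.0 = 1.03×10⁻³ Pa/m
Isobar spacing: Δn = ΔP/|∂P/∂n| = 500 Pa / 1.03×10⁻³ Pa/m = 483234 m ≈ 480 km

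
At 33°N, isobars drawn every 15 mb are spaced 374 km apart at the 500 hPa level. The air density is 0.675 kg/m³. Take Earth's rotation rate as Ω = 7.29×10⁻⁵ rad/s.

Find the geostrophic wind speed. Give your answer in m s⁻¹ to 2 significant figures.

Coriolis parameter at 33°N:
f = 2Ω sin φ = 2 × 7.29×10⁻⁵ × sin 33° = 7.94×10⁻⁵ s⁻¹
Pressure gradient: |∂P/∂n| = 1500 Pa / 374000 m = 4.01×10⁻³ Pa/m
Geostrophic balance (pressure-gradient force = Coriolis force):
V_g = (1/(fρ)) |∂P/∂n| = 4.01×10⁻³ / (7.94×10⁻⁵ × 0.675) = 74.8 m/s

75 m s⁻¹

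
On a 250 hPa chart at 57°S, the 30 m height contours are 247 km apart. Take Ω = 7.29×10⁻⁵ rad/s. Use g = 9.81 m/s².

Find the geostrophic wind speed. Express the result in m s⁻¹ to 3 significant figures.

Coriolis parameter at 57°S:
f = 2Ω sin φ = 2 × 7.29×10⁻⁵ × sin 57° = 1.22×10⁻⁴ s⁻¹
Height gradient: |∂Z/∂n| = 30 m / 247000 m = 1.21×10⁻⁴
On a pressure surface, geostrophic balance gives V_g = (g/f)|∂Z/∂n|:
V_g = 9.81 × 1.21×10⁻⁴ / 1.22×10⁻⁴ = 9.74 m/s

9.74 m s⁻¹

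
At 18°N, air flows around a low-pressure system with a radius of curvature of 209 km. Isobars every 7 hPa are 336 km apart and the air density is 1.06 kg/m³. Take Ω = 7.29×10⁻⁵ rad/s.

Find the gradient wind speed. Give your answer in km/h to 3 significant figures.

58.0 km/h

Coriolis parameter at 18°N:
f = 2Ω sin φ = 2 × 7.29×10⁻⁵ × sin 18° = 4.51×10⁻⁵ s⁻¹
Pressure gradient: |∂P/∂n| = 700 Pa / 336000 m = 2.08×10⁻³ Pa/m
Geostrophic speed: V_g = |∂P/∂n|/(fρ) = 2.08×10⁻³/(4.51×10⁻⁵ × 1.06) = 43.6 m/s
Around a low, centrifugal force acts outward with Coriolis, so pressure-gradient force balances both:
(1/ρ)|∂P/∂n| = fV + V²/R  →  V² + fR·V − fR·V_g = 0
With fR = 4.51×10⁻⁵ × 209×10³ m = 9.42 m/s:
V = [−fR + √((fR)² + 4 fR V_g)]/2 = [−9.42 + √(9.42² + 4×9.42×43.6)]/2 = 16.1 m/s
Subgeostrophic (V < V_g = 43.6 m/s), as expected around a low.
Converting: 16.1 m/s × 3.6 = 58.0 km/h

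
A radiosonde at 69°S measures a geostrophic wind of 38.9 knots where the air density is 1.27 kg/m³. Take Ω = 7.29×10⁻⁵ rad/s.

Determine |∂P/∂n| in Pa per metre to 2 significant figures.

3.5×10⁻³ Pa/m

Coriolis parameter at 69°S:
f = 2Ω sin φ = 2 × 7.29×10⁻⁵ × sin 69° = 1.36×10⁻⁴ s⁻¹
Wind speed in SI: 38.9 knots = 20.0 m/s
Geostrophic balance rearranged: |∂P/∂n| = f ρ V_g
|∂P/∂n| = 1.36×10⁻⁴ × 1.27 × 20.0 = 3.46×10⁻³ Pa/m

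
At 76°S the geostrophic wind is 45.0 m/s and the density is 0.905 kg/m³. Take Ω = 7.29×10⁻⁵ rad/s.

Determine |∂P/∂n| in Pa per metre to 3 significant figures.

Coriolis parameter at 76°S:
f = 2Ω sin φ = 2 × 7.29×10⁻⁵ × sin 76° = 1.41×10⁻⁴ s⁻¹
Geostrophic balance rearranged: |∂P/∂n| = f ρ V_g
|∂P/∂n| = 1.41×10⁻⁴ × 0.905 × 45.0 = 5.76×10⁻³ Pa/m

5.76×10⁻³ Pa/m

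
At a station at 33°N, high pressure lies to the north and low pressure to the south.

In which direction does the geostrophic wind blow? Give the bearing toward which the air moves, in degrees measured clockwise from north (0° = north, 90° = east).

The pressure-gradient force points toward the south (bearing 180°).
Geostrophic balance: in the Northern Hemisphere the Coriolis force deflects motion to the right, so the geostrophic wind blows 90° to the right of the pressure-gradient force (low pressure on the left).
Rotating 180° by 90° clockwise gives 270° — the wind blows toward the west.

270°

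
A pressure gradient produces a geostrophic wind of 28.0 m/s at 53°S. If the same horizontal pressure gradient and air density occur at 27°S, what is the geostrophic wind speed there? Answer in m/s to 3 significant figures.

With the same pressure gradient and density, V_g ∝ 1/f ∝ 1/sin φ.
V₂ = V₁ · sin φ₁ / sin φ₂ = 28.0 × sin 53° / sin 27°
V₂ = 28.0 × 0.7986/0.4540 = 49.3 m/s

49.3 m/s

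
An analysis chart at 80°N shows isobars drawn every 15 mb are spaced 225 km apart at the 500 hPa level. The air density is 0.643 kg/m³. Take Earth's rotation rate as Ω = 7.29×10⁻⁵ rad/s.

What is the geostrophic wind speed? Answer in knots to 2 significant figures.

Coriolis parameter at 80°N:
f = 2Ω sin φ = 2 × 7.29×10⁻⁵ × sin 80° = 1.44×10⁻⁴ s⁻¹
Pressure gradient: |∂P/∂n| = 1500 Pa / 225000 m = 6.67×10⁻³ Pa/m
Geostrophic balance (pressure-gradient force = Coriolis force):
V_g = (1/(fρ)) |∂P/∂n| = 6.67×10⁻³ / (1.44×10⁻⁴ × 0.643) = 72.2 m/s
Converting: 72.2 m/s × 1.944 = 140 knots

140 knots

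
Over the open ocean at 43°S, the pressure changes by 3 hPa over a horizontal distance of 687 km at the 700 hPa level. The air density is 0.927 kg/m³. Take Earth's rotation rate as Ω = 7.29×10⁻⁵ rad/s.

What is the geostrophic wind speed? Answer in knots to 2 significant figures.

9.2 knots

Coriolis parameter at 43°S:
f = 2Ω sin φ = 2 × 7.29×10⁻⁵ × sin 43° = 9.94×10⁻⁵ s⁻¹
Pressure gradient: |∂P/∂n| = 300 Pa / 687000 m = 4.37×10⁻⁴ Pa/m
Geostrophic balance (pressure-gradient force = Coriolis force):
V_g = (1/(fρ)) |∂P/∂n| = 4.37×10⁻⁴ / (9.94×10⁻⁵ × 0.927) = 4.74 m/s
Converting: 4.74 m/s × 1.944 = 9.2 knots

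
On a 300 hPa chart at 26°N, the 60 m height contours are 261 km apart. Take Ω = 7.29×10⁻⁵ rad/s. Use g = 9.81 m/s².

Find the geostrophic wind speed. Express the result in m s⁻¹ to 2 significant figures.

Coriolis parameter at 26°N:
f = 2Ω sin φ = 2 × 7.29×10⁻⁵ × sin 26° = 6.39×10⁻⁵ s⁻¹
Height gradient: |∂Z/∂n| = 60 m / 261000 m = 2.30×10⁻⁴
On a pressure surface, geostrophic balance gives V_g = (g/f)|∂Z/∂n|:
V_g = 9.81 × 2.30×10⁻⁴ / 6.39×10⁻⁵ = 35.3 m/s

35 m s⁻¹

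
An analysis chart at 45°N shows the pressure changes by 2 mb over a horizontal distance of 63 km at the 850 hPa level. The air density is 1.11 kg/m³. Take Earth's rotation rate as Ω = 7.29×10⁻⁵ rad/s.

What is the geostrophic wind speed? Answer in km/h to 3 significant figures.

99.9 km/h

Coriolis parameter at 45°N:
f = 2Ω sin φ = 2 × 7.29×10⁻⁵ × sin 45° = 1.03×10⁻⁴ s⁻¹
Pressure gradient: |∂P/∂n| = 200 Pa / 63000 m = 3.17×10⁻³ Pa/m
Geostrophic balance (pressure-gradient force = Coriolis force):
V_g = (1/(fρ)) |∂P/∂n| = 3.17×10⁻³ / (1.03×10⁻⁴ × 1.11) = 27.7 m/s
Converting: 27.7 m/s × 3.6 = 99.9 km/h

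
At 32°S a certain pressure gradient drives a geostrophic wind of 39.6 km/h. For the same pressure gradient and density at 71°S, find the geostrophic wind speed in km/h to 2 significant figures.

With the same pressure gradient and density, V_g ∝ 1/f ∝ 1/sin φ.
V₂ = V₁ · sin φ₁ / sin φ₂ = 39.6 × sin 32° / sin 71°
V₂ = 39.6 × 0.5299/0.9455 = 22 km/h

22 km/h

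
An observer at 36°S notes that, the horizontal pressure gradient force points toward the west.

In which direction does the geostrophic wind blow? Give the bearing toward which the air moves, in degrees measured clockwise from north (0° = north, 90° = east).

180°

The pressure-gradient force points toward the west (bearing 270°).
Geostrophic balance: in the Southern Hemisphere the Coriolis force deflects motion to the left, so the geostrophic wind blows 90° to the left of the pressure-gradient force (low pressure on the right).
Rotating 270° by 90° counterclockwise gives 180° — the wind blows toward the south.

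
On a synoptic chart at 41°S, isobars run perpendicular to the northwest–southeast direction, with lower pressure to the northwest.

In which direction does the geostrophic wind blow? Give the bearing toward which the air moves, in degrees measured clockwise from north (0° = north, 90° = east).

The pressure-gradient force points toward the northwest (bearing 315°).
Geostrophic balance: in the Southern Hemisphere the Coriolis force deflects motion to the left, so the geostrophic wind blows 90° to the left of the pressure-gradient force (low pressure on the right).
Rotating 315° by 90° counterclockwise gives 225° — the wind blows toward the southwest.

225°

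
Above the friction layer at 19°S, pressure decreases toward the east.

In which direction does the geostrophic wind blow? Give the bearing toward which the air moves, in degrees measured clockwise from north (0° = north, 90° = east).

The pressure-gradient force points toward the east (bearing 090°).
Geostrophic balance: in the Southern Hemisphere the Coriolis force deflects motion to the left, so the geostrophic wind blows 90° to the left of the pressure-gradient force (low pressure on the right).
Rotating 090° by 90° counterclockwise gives 000° — the wind blows toward the north.

000°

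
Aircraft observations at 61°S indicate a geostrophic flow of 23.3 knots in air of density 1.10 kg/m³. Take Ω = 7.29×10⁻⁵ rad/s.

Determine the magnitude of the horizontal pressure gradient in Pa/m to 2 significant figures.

1.7×10⁻³ Pa/m

Coriolis parameter at 61°S:
f = 2Ω sin φ = 2 × 7.29×10⁻⁵ × sin 61° = 1.28×10⁻⁴ s⁻¹
Wind speed in SI: 23.3 knots = 12.0 m/s
Geostrophic balance rearranged: |∂P/∂n| = f ρ V_g
|∂P/∂n| = 1.28×10⁻⁴ × 1.10 × 12.0 = 1.68×10⁻³ Pa/m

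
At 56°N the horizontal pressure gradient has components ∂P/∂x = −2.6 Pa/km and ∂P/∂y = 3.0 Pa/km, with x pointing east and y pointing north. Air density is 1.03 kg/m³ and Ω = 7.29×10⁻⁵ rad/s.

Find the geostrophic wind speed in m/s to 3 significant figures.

Coriolis parameter at 56°N:
f = 2Ω sin φ = 2 × 7.29×10⁻⁵ × sin 56° = 1.21×10⁻⁴ s⁻¹
Component geostrophic relations (x east, y north):
u_g = −(1/(fρ)) ∂P/∂y,  v_g = (1/(fρ)) ∂P/∂x
u_g = −(3.0×10⁻³)/(1.21×10⁻⁴ × 1.03) = −24.1 m/s;  v_g = (−2.6×10⁻³)/(1.21×10⁻⁴ × 1.03) = −20.9 m/s
|V_g| = √(u_g² + v_g²) = 31.9 m/s

31.9 m/s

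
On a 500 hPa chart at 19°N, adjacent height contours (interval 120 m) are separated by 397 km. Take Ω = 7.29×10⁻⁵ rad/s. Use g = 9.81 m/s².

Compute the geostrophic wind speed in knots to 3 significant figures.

Coriolis parameter at 19°N:
f = 2Ω sin φ = 2 × 7.29×10⁻⁵ × sin 19° = 4.75×10⁻⁵ s⁻¹
Height gradient: |∂Z/∂n| = 120 m / 397000 m = 3.02×10⁻⁴
On a pressure surface, geostrophic balance gives V_g = (g/f)|∂Z/∂n|:
V_g = 9.81 × 3.02×10⁻⁴ / 4.75×10⁻⁵ = 62.5 m/s
Converting: 62.5 m/s × 1.944 = 121 knots

121 knots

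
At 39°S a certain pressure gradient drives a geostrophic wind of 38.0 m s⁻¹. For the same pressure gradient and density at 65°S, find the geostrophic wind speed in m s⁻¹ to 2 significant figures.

With the same pressure gradient and density, V_g ∝ 1/f ∝ 1/sin φ.
V₂ = V₁ · sin φ₁ / sin φ₂ = 38.0 × sin 39° / sin 65°
V₂ = 38.0 × 0.6293/0.9063 = 26 m s⁻¹

26 m s⁻¹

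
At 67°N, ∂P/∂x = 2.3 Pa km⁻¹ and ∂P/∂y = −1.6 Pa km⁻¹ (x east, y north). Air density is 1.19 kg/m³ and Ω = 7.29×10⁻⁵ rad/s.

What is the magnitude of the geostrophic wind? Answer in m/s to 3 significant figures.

Coriolis parameter at 67°N:
f = 2Ω sin φ = 2 × 7.29×10⁻⁵ × sin 67° = 1.34×10⁻⁴ s⁻¹
Component geostrophic relations (x east, y north):
u_g = −(1/(fρ)) ∂P/∂y,  v_g = (1/(fρ)) ∂P/∂x
u_g = −(−1.6×10⁻³)/(1.34×10⁻⁴ × 1.19) = 10.0 m/s;  v_g = (2.3×10⁻³)/(1.34×10⁻⁴ × 1.19) = 14.4 m/s
|V_g| = √(u_g² + v_g²) = 17.5 m/s

17.5 m/s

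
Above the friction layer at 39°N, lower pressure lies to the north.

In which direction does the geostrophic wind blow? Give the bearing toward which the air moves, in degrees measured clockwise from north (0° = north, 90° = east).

The pressure-gradient force points toward the north (bearing 000°).
Geostrophic balance: in the Northern Hemisphere the Coriolis force deflects motion to the right, so the geostrophic wind blows 90° to the right of the pressure-gradient force (low pressure on the left).
Rotating 000° by 90° clockwise gives 090° — the wind blows toward the east.

090°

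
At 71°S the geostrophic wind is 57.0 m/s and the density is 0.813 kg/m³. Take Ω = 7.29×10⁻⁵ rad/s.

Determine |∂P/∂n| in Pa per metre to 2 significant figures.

Coriolis parameter at 71°S:
f = 2Ω sin φ = 2 × 7.29×10⁻⁵ × sin 71° = 1.38×10⁻⁴ s⁻¹
Geostrophic balance rearranged: |∂P/∂n| = f ρ V_g
|∂P/∂n| = 1.38×10⁻⁴ × 0.813 × 57.0 = 6.39×10⁻³ Pa/m

6.4×10⁻³ Pa/m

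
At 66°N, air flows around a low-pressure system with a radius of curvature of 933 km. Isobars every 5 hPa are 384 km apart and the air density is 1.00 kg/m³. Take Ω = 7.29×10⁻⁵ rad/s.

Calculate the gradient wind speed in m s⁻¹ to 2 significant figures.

9.1 m s⁻¹

Coriolis parameter at 66°N:
f = 2Ω sin φ = 2 × 7.29×10⁻⁵ × sin 66° = 1.33×10⁻⁴ s⁻¹
Pressure gradient: |∂P/∂n| = 500 Pa / 384000 m = 1.30×10⁻³ Pa/m
Geostrophic speed: V_g = |∂P/∂n|/(fρ) = 1.30×10⁻³/(1.33×10⁻⁴ × 1.00) = 9.78 m/s
Around a low, centrifugal force acts outward with Coriolis, so pressure-gradient force balances both:
(1/ρ)|∂P/∂n| = fV + V²/R  →  V² + fR·V − fR·V_g = 0
With fR = 1.33×10⁻⁴ × 933×10³ m = 124 m/s:
V = [−fR + √((fR)² + 4 fR V_g)]/2 = [−124 + √(124² + 4×124×9.78)]/2 = 9.11 m/s
Subgeostrophic (V < V_g = 9.78 m/s), as expected around a low.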